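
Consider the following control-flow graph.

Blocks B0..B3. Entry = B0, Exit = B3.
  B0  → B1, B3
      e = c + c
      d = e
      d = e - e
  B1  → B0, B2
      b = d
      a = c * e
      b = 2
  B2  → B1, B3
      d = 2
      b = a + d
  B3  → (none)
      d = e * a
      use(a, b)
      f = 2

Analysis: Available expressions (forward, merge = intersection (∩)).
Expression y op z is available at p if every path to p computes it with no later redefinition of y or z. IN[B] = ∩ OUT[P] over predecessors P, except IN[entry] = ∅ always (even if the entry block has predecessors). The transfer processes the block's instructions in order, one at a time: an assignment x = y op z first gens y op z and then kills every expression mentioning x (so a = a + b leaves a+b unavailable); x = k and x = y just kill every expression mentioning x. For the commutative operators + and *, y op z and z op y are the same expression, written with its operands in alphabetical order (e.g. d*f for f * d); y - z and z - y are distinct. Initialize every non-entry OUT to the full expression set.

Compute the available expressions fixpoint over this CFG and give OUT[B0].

Answer: {c+c, e-e}

Working:
Fixpoint table:
  B0: | IN={} | OUT={c+c, e-e}
  B1: | IN={c+c, e-e} | OUT={c*e, c+c, e-e}
  B2: | IN={c*e, c+c, e-e} | OUT={a+d, c*e, c+c, e-e}
  B3: | IN={c+c, e-e} | OUT={a*e, c+c, e-e}

Merge at B0 (entry node, so the boundary value {} is joined with the incoming edge(s)): IN[B0] = {} ∩ OUT[B1] = {}
Applying B0's transfer function to that IN value gives OUT[B0] (row B0 above).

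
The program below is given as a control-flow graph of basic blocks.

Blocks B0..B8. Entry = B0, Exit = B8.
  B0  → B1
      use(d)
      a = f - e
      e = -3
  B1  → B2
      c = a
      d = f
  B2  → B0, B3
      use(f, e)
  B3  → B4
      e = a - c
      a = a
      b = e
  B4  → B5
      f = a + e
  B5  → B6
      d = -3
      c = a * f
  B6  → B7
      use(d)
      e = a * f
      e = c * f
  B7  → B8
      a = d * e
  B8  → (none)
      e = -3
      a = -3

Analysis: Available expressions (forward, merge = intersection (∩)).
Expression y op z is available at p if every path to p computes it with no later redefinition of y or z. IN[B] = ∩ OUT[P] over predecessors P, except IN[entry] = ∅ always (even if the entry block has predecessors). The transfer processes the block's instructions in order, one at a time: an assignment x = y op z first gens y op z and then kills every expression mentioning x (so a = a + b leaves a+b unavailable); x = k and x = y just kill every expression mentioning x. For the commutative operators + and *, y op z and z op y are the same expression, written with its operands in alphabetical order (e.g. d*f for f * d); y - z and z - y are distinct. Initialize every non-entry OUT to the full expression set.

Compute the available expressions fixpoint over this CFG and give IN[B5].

Fixpoint table:
  B0:   IN={}   OUT={}
  B1:   IN={}   OUT={}
  B2:   IN={}   OUT={}
  B3:   IN={}   OUT={}
  B4:   IN={}   OUT={a+e}
  B5:   IN={a+e}   OUT={a*f, a+e}
  B6:   IN={a*f, a+e}   OUT={a*f, c*f}
  B7:   IN={a*f, c*f}   OUT={c*f, d*e}
  B8:   IN={c*f, d*e}   OUT={c*f}

Merge at B5: IN[B5] = OUT[B4] = {a+e}

Answer: {a+e}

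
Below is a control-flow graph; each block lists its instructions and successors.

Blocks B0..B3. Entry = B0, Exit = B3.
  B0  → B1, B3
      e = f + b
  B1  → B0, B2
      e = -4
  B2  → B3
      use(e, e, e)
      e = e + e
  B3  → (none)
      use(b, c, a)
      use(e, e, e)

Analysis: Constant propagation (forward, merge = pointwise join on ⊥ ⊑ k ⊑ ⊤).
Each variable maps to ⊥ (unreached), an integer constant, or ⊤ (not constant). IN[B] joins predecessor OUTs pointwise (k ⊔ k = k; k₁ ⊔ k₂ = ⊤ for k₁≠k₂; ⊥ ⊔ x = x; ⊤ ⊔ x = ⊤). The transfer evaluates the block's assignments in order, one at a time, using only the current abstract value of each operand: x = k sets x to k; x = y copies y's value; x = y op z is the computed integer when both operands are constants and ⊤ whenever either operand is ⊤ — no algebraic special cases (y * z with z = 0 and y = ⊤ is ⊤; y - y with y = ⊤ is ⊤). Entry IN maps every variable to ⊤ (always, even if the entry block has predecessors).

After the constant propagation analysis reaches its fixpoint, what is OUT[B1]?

Converged values:
  B0: | IN=(all ⊤) | OUT=(all ⊤)
  B1: | IN=(all ⊤) | OUT={e:-4; rest ⊤}
  B2: | IN={e:-4; rest ⊤} | OUT={e:-8; rest ⊤}
  B3: | IN=(all ⊤) | OUT=(all ⊤)

Merge at B1: IN[B1] = OUT[B0] = {a: ⊤, b: ⊤, c: ⊤, d: ⊤, e: ⊤, f: ⊤}
Applying B1's transfer function to that IN value gives OUT[B1] (row B1 above).

Answer: {a: ⊤, b: ⊤, c: ⊤, d: ⊤, e: -4, f: ⊤}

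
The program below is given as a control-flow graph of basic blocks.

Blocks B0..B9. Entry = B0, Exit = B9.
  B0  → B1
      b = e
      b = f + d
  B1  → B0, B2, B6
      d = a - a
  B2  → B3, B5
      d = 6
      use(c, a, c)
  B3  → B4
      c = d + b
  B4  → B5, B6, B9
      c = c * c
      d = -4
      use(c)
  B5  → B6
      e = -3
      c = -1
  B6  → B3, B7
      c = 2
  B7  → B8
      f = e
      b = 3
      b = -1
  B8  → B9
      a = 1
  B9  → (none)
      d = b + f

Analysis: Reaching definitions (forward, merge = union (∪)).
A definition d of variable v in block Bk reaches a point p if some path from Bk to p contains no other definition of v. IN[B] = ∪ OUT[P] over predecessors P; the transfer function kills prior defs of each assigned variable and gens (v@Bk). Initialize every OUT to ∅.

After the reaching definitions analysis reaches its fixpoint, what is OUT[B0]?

Answer: {b@B0, d@B1}

Derivation:
Converged values:
  B0:   IN={b@B0, d@B1}   OUT={b@B0, d@B1}
  B1:   IN={b@B0, d@B1}   OUT={b@B0, d@B1}
  B2:   IN={b@B0, d@B1}   OUT={b@B0, d@B2}
  B3:   IN={b@B0, c@B6, d@B1, d@B2, d@B4, e@B5}   OUT={b@B0, c@B3, d@B1, d@B2, d@B4, e@B5}
  B4:   IN={b@B0, c@B3, d@B1, d@B2, d@B4, e@B5}   OUT={b@B0, c@B4, d@B4, e@B5}
  B5:   IN={b@B0, c@B4, d@B2, d@B4, e@B5}   OUT={b@B0, c@B5, d@B2, d@B4, e@B5}
  B6:   IN={b@B0, c@B4, c@B5, d@B1, d@B2, d@B4, e@B5}   OUT={b@B0, c@B6, d@B1, d@B2, d@B4, e@B5}
  B7:   IN={b@B0, c@B6, d@B1, d@B2, d@B4, e@B5}   OUT={b@B7, c@B6, d@B1, d@B2, d@B4, e@B5, f@B7}
  B8:   IN={b@B7, c@B6, d@B1, d@B2, d@B4, e@B5, f@B7}   OUT={a@B8, b@B7, c@B6, d@B1, d@B2, d@B4, e@B5, f@B7}
  B9:   IN={a@B8, b@B0, b@B7, c@B4, c@B6, d@B1, d@B2, d@B4, e@B5, f@B7}   OUT={a@B8, b@B0, b@B7, c@B4, c@B6, d@B9, e@B5, f@B7}

Merge at B0 (entry node, so the boundary value {} is joined with the incoming edge(s)): IN[B0] = {} ⊔ OUT[B1] = {b@B0, d@B1}
Applying B0's transfer function to that IN value gives OUT[B0] (row B0 above).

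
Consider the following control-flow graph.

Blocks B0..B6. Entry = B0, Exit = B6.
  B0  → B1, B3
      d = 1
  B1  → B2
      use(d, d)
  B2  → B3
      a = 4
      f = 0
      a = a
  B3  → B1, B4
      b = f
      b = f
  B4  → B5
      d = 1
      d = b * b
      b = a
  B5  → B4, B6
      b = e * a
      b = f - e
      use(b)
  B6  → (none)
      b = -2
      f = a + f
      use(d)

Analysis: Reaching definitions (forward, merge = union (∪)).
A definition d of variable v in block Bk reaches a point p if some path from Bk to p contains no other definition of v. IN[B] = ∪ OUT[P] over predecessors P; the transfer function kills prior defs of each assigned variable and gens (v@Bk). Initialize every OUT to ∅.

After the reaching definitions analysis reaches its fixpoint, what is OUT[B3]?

Answer: {a@B2, b@B3, d@B0, f@B2}

Trace:
Per-block solution:
  B0:   IN={}   OUT={d@B0}
  B1:   IN={a@B2, b@B3, d@B0, f@B2}   OUT={a@B2, b@B3, d@B0, f@B2}
  B2:   IN={a@B2, b@B3, d@B0, f@B2}   OUT={a@B2, b@B3, d@B0, f@B2}
  B3:   IN={a@B2, b@B3, d@B0, f@B2}   OUT={a@B2, b@B3, d@B0, f@B2}
  B4:   IN={a@B2, b@B3, b@B5, d@B0, d@B4, f@B2}   OUT={a@B2, b@B4, d@B4, f@B2}
  B5:   IN={a@B2, b@B4, d@B4, f@B2}   OUT={a@B2, b@B5, d@B4, f@B2}
  B6:   IN={a@B2, b@B5, d@B4, f@B2}   OUT={a@B2, b@B6, d@B4, f@B6}

Merge at B3: IN[B3] = OUT[B0] ⊔ OUT[B2] = {a@B2, b@B3, d@B0, f@B2}
Applying B3's transfer function to that IN value gives OUT[B3] (row B3 above).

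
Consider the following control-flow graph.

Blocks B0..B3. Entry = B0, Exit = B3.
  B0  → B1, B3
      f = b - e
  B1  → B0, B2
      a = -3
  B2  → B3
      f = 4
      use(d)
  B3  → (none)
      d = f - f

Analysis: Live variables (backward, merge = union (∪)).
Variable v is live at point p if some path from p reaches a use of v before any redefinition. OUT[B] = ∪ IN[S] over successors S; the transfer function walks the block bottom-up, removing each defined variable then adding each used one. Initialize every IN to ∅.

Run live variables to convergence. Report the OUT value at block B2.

Answer: {f}

Trace:
Fixpoint table:
  B0:  IN={b, d, e}  OUT={b, d, e, f}
  B1:  IN={b, d, e}  OUT={b, d, e}
  B2:  IN={d}  OUT={f}
  B3:  IN={f}  OUT={}

Merge at B2: OUT[B2] = IN[B3] = {f}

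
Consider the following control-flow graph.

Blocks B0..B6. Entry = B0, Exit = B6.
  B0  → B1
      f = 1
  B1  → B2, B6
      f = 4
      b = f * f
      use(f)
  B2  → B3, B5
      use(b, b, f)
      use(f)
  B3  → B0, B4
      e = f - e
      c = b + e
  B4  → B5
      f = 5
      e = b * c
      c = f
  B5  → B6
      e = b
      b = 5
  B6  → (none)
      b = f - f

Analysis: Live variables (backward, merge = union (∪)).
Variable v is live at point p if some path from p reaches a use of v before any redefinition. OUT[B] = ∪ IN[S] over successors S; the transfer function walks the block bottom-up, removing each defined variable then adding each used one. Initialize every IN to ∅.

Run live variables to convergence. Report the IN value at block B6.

Answer: {f}

Working:
Fixpoint table:
  B0: | IN={e} | OUT={e}
  B1: | IN={e} | OUT={b, e, f}
  B2: | IN={b, e, f} | OUT={b, e, f}
  B3: | IN={b, e, f} | OUT={b, c, e}
  B4: | IN={b, c} | OUT={b, f}
  B5: | IN={b, f} | OUT={f}
  B6: | IN={f} | OUT={}

B6 is the boundary node: OUT[B6] = {}
Applying B6's transfer function to that OUT value gives IN[B6] (row B6 above).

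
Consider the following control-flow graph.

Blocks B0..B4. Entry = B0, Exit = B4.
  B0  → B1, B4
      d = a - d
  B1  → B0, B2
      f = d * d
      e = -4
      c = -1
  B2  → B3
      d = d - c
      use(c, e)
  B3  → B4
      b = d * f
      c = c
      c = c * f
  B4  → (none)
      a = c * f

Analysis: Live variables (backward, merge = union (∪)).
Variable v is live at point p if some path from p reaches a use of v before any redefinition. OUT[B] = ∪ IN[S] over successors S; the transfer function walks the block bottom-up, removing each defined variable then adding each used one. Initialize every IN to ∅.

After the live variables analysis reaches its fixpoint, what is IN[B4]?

Answer: {c, f}

Trace:
Per-block solution:
  B0:   IN={a, c, d, f}   OUT={a, c, d, f}
  B1:   IN={a, d}   OUT={a, c, d, e, f}
  B2:   IN={c, d, e, f}   OUT={c, d, f}
  B3:   IN={c, d, f}   OUT={c, f}
  B4:   IN={c, f}   OUT={}

B4 is the boundary node: OUT[B4] = {}
Applying B4's transfer function to that OUT value gives IN[B4] (row B4 above).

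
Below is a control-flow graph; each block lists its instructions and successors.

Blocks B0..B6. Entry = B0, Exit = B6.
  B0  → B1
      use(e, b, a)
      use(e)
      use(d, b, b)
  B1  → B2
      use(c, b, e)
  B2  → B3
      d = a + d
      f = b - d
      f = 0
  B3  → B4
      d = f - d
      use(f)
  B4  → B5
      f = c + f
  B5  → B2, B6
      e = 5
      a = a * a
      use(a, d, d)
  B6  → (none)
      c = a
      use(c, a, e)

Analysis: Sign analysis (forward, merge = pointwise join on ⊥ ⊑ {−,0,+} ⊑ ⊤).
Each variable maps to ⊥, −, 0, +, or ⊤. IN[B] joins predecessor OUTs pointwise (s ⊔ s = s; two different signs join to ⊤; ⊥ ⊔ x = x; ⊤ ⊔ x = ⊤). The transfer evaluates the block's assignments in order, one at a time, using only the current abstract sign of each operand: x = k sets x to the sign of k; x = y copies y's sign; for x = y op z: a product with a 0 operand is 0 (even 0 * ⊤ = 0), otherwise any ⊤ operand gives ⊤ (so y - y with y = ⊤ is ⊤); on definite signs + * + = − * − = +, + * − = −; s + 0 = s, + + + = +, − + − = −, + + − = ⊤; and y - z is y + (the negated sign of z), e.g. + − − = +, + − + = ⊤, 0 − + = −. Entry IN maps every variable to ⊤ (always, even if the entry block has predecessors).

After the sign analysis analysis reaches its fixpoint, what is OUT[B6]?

Converged values:
  B0:   IN=(all ⊤)   OUT=(all ⊤)
  B1:   IN=(all ⊤)   OUT=(all ⊤)
  B2:   IN=(all ⊤)   OUT={f:0; rest ⊤}
  B3:   IN={f:0; rest ⊤}   OUT={f:0; rest ⊤}
  B4:   IN={f:0; rest ⊤}   OUT=(all ⊤)
  B5:   IN=(all ⊤)   OUT={e:+; rest ⊤}
  B6:   IN={e:+; rest ⊤}   OUT={e:+; rest ⊤}

Merge at B6: IN[B6] = OUT[B5] = {a: ⊤, b: ⊤, c: ⊤, d: ⊤, e: +, f: ⊤}
Applying B6's transfer function to that IN value gives OUT[B6] (row B6 above).

Answer: {a: ⊤, b: ⊤, c: ⊤, d: ⊤, e: +, f: ⊤}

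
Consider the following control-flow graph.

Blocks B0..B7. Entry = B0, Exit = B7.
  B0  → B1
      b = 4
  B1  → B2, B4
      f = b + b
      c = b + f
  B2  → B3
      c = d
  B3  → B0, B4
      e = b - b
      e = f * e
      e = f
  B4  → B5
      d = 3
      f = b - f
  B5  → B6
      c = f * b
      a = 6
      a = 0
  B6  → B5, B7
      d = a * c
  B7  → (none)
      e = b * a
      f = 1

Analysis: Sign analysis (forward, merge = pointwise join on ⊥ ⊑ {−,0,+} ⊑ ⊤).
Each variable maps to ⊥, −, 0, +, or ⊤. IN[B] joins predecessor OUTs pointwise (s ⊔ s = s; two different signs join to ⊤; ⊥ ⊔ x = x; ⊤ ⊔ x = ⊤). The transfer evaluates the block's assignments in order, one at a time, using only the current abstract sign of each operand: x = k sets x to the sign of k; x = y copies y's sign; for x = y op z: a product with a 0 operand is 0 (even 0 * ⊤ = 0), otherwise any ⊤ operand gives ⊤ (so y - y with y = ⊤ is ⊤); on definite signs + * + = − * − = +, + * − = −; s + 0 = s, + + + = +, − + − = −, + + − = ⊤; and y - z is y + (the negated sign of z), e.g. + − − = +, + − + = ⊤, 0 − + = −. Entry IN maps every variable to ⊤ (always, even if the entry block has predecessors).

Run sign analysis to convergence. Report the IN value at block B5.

Answer: {a: ⊤, b: +, c: ⊤, d: ⊤, e: ⊤, f: ⊤}

Trace:
Converged values:
  B0: | IN=(all ⊤) | OUT={b:+; rest ⊤}
  B1: | IN={b:+; rest ⊤} | OUT={b:+, c:+, f:+; rest ⊤}
  B2: | IN={b:+, c:+, f:+; rest ⊤} | OUT={b:+, f:+; rest ⊤}
  B3: | IN={b:+, f:+; rest ⊤} | OUT={b:+, e:+, f:+; rest ⊤}
  B4: | IN={b:+, f:+; rest ⊤} | OUT={b:+, d:+; rest ⊤}
  B5: | IN={b:+; rest ⊤} | OUT={a:0, b:+; rest ⊤}
  B6: | IN={a:0, b:+; rest ⊤} | OUT={a:0, b:+, d:0; rest ⊤}
  B7: | IN={a:0, b:+, d:0; rest ⊤} | OUT={a:0, b:+, d:0, e:0, f:+; rest ⊤}

Merge at B5: IN[B5] = OUT[B4] ⊔ OUT[B6] = {a: ⊤, b: +, c: ⊤, d: ⊤, e: ⊤, f: ⊤}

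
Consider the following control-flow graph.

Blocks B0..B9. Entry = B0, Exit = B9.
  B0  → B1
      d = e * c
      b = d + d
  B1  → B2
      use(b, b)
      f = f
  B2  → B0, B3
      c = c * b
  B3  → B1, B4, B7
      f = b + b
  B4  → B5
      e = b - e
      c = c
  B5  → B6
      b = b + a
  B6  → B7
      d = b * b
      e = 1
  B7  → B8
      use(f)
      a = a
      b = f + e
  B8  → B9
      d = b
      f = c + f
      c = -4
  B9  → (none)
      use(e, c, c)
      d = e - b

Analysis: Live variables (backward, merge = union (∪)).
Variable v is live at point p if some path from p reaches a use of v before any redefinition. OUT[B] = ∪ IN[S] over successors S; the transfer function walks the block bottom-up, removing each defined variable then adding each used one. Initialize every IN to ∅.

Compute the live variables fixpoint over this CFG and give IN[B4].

Per-block solution:
  B0: | IN={a, c, e, f} | OUT={a, b, c, e, f}
  B1: | IN={a, b, c, e, f} | OUT={a, b, c, e, f}
  B2: | IN={a, b, c, e, f} | OUT={a, b, c, e, f}
  B3: | IN={a, b, c, e} | OUT={a, b, c, e, f}
  B4: | IN={a, b, c, e, f} | OUT={a, b, c, f}
  B5: | IN={a, b, c, f} | OUT={a, b, c, f}
  B6: | IN={a, b, c, f} | OUT={a, c, e, f}
  B7: | IN={a, c, e, f} | OUT={b, c, e, f}
  B8: | IN={b, c, e, f} | OUT={b, c, e}
  B9: | IN={b, c, e} | OUT={}

Merge at B4: OUT[B4] = IN[B5] = {a, b, c, f}
Applying B4's transfer function to that OUT value gives IN[B4] (row B4 above).

Answer: {a, b, c, e, f}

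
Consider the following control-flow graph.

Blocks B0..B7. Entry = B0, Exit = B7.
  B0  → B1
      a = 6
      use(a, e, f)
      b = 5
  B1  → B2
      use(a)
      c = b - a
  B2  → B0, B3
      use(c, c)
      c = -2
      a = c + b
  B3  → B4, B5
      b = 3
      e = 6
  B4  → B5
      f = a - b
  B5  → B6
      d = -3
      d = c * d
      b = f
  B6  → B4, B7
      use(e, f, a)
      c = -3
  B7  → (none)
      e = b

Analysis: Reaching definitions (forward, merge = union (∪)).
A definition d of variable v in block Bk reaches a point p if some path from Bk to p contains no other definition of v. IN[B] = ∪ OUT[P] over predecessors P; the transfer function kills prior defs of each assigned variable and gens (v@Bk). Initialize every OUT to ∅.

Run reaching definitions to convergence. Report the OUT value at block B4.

Answer: {a@B2, b@B3, b@B5, c@B2, c@B6, d@B5, e@B3, f@B4}

Trace:
Fixpoint table:
  B0:  IN={a@B2, b@B0, c@B2}  OUT={a@B0, b@B0, c@B2}
  B1:  IN={a@B0, b@B0, c@B2}  OUT={a@B0, b@B0, c@B1}
  B2:  IN={a@B0, b@B0, c@B1}  OUT={a@B2, b@B0, c@B2}
  B3:  IN={a@B2, b@B0, c@B2}  OUT={a@B2, b@B3, c@B2, e@B3}
  B4:  IN={a@B2, b@B3, b@B5, c@B2, c@B6, d@B5, e@B3, f@B4}  OUT={a@B2, b@B3, b@B5, c@B2, c@B6, d@B5, e@B3, f@B4}
  B5:  IN={a@B2, b@B3, b@B5, c@B2, c@B6, d@B5, e@B3, f@B4}  OUT={a@B2, b@B5, c@B2, c@B6, d@B5, e@B3, f@B4}
  B6:  IN={a@B2, b@B5, c@B2, c@B6, d@B5, e@B3, f@B4}  OUT={a@B2, b@B5, c@B6, d@B5, e@B3, f@B4}
  B7:  IN={a@B2, b@B5, c@B6, d@B5, e@B3, f@B4}  OUT={a@B2, b@B5, c@B6, d@B5, e@B7, f@B4}

Merge at B4: IN[B4] = OUT[B3] ⊔ OUT[B6] = {a@B2, b@B3, b@B5, c@B2, c@B6, d@B5, e@B3, f@B4}
Applying B4's transfer function to that IN value gives OUT[B4] (row B4 above).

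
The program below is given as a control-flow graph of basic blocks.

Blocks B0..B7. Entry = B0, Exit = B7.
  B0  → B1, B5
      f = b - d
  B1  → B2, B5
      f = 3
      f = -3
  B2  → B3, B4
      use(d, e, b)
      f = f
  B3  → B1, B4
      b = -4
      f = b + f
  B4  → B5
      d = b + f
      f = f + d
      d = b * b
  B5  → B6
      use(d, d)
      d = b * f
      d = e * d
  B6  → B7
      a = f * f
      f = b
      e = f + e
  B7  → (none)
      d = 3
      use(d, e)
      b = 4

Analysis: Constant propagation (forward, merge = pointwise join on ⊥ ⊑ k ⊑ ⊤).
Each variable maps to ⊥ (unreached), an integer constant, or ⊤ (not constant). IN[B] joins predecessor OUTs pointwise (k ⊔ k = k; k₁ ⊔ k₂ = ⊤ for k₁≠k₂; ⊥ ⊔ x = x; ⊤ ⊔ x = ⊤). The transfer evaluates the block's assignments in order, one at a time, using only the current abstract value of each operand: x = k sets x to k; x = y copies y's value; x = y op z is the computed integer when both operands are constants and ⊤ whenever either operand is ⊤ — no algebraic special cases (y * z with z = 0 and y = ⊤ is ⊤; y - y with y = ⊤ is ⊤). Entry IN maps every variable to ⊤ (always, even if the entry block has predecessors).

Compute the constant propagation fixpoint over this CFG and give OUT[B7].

Answer: {a: ⊤, b: 4, c: ⊤, d: 3, e: ⊤, f: ⊤}

Trace:
Converged values:
  B0:  IN=(all ⊤)  OUT=(all ⊤)
  B1:  IN=(all ⊤)  OUT={f:-3; rest ⊤}
  B2:  IN={f:-3; rest ⊤}  OUT={f:-3; rest ⊤}
  B3:  IN={f:-3; rest ⊤}  OUT={b:-4, f:-7; rest ⊤}
  B4:  IN=(all ⊤)  OUT=(all ⊤)
  B5:  IN=(all ⊤)  OUT=(all ⊤)
  B6:  IN=(all ⊤)  OUT=(all ⊤)
  B7:  IN=(all ⊤)  OUT={b:4, d:3; rest ⊤}

Merge at B7: IN[B7] = OUT[B6] = {a: ⊤, b: ⊤, c: ⊤, d: ⊤, e: ⊤, f: ⊤}
Applying B7's transfer function to that IN value gives OUT[B7] (row B7 above).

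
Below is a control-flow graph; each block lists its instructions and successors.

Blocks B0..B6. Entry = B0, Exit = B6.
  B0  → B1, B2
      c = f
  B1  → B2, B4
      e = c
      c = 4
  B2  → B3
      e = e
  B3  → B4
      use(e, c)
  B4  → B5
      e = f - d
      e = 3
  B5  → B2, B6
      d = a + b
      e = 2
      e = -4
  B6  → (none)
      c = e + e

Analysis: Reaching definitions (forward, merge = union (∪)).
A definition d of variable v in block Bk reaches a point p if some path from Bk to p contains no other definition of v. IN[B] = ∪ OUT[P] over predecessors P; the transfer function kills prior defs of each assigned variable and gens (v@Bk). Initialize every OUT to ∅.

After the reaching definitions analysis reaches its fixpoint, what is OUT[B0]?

Fixpoint table:
  B0:   IN={}   OUT={c@B0}
  B1:   IN={c@B0}   OUT={c@B1, e@B1}
  B2:   IN={c@B0, c@B1, d@B5, e@B1, e@B5}   OUT={c@B0, c@B1, d@B5, e@B2}
  B3:   IN={c@B0, c@B1, d@B5, e@B2}   OUT={c@B0, c@B1, d@B5, e@B2}
  B4:   IN={c@B0, c@B1, d@B5, e@B1, e@B2}   OUT={c@B0, c@B1, d@B5, e@B4}
  B5:   IN={c@B0, c@B1, d@B5, e@B4}   OUT={c@B0, c@B1, d@B5, e@B5}
  B6:   IN={c@B0, c@B1, d@B5, e@B5}   OUT={c@B6, d@B5, e@B5}

B0 is the boundary node: IN[B0] = {}
Applying B0's transfer function to that IN value gives OUT[B0] (row B0 above).

Answer: {c@B0}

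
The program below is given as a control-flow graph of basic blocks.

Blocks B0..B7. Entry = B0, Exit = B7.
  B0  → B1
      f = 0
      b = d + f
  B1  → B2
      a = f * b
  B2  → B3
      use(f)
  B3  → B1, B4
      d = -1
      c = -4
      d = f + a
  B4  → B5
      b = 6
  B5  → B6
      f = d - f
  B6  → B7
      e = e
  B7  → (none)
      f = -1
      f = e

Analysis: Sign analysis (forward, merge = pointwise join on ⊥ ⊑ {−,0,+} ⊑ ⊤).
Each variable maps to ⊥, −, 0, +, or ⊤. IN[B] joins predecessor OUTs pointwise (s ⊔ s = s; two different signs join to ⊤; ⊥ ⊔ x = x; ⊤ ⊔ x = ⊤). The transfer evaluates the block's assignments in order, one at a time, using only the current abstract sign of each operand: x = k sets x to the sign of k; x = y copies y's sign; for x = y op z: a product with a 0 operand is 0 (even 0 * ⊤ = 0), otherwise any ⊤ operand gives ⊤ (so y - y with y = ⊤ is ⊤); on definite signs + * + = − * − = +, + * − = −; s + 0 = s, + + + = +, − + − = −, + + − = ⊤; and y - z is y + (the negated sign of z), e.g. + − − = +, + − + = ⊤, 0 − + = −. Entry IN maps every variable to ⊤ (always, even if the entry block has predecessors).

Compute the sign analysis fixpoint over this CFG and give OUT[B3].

Converged values:
  B0:   IN=(all ⊤)   OUT={f:0; rest ⊤}
  B1:   IN={f:0; rest ⊤}   OUT={a:0, f:0; rest ⊤}
  B2:   IN={a:0, f:0; rest ⊤}   OUT={a:0, f:0; rest ⊤}
  B3:   IN={a:0, f:0; rest ⊤}   OUT={a:0, c:-, d:0, f:0; rest ⊤}
  B4:   IN={a:0, c:-, d:0, f:0; rest ⊤}   OUT={a:0, b:+, c:-, d:0, f:0; rest ⊤}
  B5:   IN={a:0, b:+, c:-, d:0, f:0; rest ⊤}   OUT={a:0, b:+, c:-, d:0, f:0; rest ⊤}
  B6:   IN={a:0, b:+, c:-, d:0, f:0; rest ⊤}   OUT={a:0, b:+, c:-, d:0, f:0; rest ⊤}
  B7:   IN={a:0, b:+, c:-, d:0, f:0; rest ⊤}   OUT={a:0, b:+, c:-, d:0; rest ⊤}

Merge at B3: IN[B3] = OUT[B2] = {a: 0, b: ⊤, c: ⊤, d: ⊤, e: ⊤, f: 0}
Applying B3's transfer function to that IN value gives OUT[B3] (row B3 above).

Answer: {a: 0, b: ⊤, c: -, d: 0, e: ⊤, f: 0}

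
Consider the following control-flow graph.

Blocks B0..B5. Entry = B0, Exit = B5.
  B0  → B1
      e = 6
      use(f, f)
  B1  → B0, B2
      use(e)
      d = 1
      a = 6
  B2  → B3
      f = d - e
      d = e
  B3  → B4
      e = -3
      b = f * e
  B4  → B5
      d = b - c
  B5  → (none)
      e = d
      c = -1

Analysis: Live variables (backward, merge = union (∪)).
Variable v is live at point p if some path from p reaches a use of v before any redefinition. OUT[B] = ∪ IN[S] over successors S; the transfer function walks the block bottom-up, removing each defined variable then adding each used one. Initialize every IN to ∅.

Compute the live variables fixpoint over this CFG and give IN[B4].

Answer: {b, c}

Derivation:
Fixpoint table:
  B0: | IN={c, f} | OUT={c, e, f}
  B1: | IN={c, e, f} | OUT={c, d, e, f}
  B2: | IN={c, d, e} | OUT={c, f}
  B3: | IN={c, f} | OUT={b, c}
  B4: | IN={b, c} | OUT={d}
  B5: | IN={d} | OUT={}

Merge at B4: OUT[B4] = IN[B5] = {d}
Applying B4's transfer function to that OUT value gives IN[B4] (row B4 above).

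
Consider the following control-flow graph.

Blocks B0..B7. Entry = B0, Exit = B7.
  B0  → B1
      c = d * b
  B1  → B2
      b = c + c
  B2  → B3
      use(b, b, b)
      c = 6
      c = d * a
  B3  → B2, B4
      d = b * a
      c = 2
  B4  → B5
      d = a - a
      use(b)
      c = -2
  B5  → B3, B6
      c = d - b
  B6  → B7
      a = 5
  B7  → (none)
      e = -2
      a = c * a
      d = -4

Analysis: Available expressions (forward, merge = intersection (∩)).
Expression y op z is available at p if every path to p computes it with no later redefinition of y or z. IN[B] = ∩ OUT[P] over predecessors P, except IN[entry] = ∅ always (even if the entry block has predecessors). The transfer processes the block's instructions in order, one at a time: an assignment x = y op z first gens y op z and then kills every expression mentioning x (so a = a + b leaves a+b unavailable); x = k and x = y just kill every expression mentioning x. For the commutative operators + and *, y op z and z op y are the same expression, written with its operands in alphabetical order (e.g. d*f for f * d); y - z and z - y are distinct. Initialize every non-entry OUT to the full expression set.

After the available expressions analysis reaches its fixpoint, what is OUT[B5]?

Per-block solution:
  B0:   IN={}   OUT={b*d}
  B1:   IN={b*d}   OUT={c+c}
  B2:   IN={}   OUT={a*d}
  B3:   IN={}   OUT={a*b}
  B4:   IN={a*b}   OUT={a*b, a-a}
  B5:   IN={a*b, a-a}   OUT={a*b, a-a, d-b}
  B6:   IN={a*b, a-a, d-b}   OUT={d-b}
  B7:   IN={d-b}   OUT={}

Merge at B5: IN[B5] = OUT[B4] = {a*b, a-a}
Applying B5's transfer function to that IN value gives OUT[B5] (row B5 above).

Answer: {a*b, a-a, d-b}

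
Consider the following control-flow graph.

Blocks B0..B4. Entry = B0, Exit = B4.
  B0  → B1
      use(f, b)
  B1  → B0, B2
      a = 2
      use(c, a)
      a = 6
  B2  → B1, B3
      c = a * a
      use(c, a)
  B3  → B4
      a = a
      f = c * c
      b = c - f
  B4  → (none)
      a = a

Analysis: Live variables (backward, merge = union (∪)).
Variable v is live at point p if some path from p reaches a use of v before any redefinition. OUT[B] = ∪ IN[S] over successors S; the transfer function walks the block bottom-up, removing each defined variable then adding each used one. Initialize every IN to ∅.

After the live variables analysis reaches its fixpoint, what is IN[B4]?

Answer: {a}

Working:
Converged values:
  B0:   IN={b, c, f}   OUT={b, c, f}
  B1:   IN={b, c, f}   OUT={a, b, c, f}
  B2:   IN={a, b, f}   OUT={a, b, c, f}
  B3:   IN={a, c}   OUT={a}
  B4:   IN={a}   OUT={}

B4 is the boundary node: OUT[B4] = {}
Applying B4's transfer function to that OUT value gives IN[B4] (row B4 above).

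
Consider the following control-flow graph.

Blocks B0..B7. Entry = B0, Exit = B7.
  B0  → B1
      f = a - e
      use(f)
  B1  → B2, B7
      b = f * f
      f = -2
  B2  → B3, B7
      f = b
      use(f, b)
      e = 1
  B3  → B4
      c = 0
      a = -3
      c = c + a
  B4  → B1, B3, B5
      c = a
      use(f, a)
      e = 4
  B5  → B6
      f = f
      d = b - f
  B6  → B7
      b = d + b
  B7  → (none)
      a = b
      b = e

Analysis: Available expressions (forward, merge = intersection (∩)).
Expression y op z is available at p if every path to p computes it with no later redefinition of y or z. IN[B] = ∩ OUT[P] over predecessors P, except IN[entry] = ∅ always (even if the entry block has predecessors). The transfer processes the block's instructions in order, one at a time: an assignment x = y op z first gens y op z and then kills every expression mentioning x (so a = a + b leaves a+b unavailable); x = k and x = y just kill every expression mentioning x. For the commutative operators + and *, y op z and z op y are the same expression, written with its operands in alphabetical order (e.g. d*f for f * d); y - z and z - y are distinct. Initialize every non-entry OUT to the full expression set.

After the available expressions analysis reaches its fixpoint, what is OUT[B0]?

Answer: {a-e}

Working:
Converged values:
  B0: | IN={} | OUT={a-e}
  B1: | IN={} | OUT={}
  B2: | IN={} | OUT={}
  B3: | IN={} | OUT={}
  B4: | IN={} | OUT={}
  B5: | IN={} | OUT={b-f}
  B6: | IN={b-f} | OUT={}
  B7: | IN={} | OUT={}

B0 is the boundary node: IN[B0] = {}
Applying B0's transfer function to that IN value gives OUT[B0] (row B0 above).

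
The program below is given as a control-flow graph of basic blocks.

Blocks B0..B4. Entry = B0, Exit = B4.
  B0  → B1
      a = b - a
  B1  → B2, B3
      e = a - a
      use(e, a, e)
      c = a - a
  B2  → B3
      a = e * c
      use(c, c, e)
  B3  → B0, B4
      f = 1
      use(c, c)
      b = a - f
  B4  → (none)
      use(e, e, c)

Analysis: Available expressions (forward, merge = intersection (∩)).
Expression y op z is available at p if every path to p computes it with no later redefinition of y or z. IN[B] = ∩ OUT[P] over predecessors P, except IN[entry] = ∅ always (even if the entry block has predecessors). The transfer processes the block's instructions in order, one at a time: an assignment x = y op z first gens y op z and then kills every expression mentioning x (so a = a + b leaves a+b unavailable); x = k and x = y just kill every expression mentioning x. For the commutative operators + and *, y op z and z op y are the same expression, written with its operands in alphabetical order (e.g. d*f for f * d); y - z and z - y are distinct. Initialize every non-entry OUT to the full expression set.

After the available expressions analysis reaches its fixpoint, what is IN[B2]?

Answer: {a-a}

Trace:
Per-block solution:
  B0: | IN={} | OUT={}
  B1: | IN={} | OUT={a-a}
  B2: | IN={a-a} | OUT={c*e}
  B3: | IN={} | OUT={a-f}
  B4: | IN={a-f} | OUT={a-f}

Merge at B2: IN[B2] = OUT[B1] = {a-a}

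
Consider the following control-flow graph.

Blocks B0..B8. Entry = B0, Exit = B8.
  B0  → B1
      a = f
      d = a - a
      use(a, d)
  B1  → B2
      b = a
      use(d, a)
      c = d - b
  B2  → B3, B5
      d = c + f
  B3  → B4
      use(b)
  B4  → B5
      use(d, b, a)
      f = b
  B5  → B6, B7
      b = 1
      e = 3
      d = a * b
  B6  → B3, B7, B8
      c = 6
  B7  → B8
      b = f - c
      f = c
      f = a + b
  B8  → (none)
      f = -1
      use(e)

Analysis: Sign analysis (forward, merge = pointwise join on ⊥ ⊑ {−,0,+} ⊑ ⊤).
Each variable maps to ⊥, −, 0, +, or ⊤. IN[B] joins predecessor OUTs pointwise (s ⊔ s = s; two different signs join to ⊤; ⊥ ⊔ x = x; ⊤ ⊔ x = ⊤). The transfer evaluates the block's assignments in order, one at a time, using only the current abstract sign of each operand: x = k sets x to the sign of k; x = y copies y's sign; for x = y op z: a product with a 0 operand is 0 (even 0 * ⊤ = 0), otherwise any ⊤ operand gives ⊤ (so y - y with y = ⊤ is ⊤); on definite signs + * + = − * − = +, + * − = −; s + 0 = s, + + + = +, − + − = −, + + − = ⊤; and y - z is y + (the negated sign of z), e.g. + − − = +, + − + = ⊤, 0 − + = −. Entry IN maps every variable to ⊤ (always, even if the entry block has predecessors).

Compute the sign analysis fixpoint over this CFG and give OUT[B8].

Answer: {a: ⊤, b: ⊤, c: ⊤, d: ⊤, e: +, f: -}

Derivation:
Per-block solution:
  B0:  IN=(all ⊤)  OUT=(all ⊤)
  B1:  IN=(all ⊤)  OUT=(all ⊤)
  B2:  IN=(all ⊤)  OUT=(all ⊤)
  B3:  IN=(all ⊤)  OUT=(all ⊤)
  B4:  IN=(all ⊤)  OUT=(all ⊤)
  B5:  IN=(all ⊤)  OUT={b:+, e:+; rest ⊤}
  B6:  IN={b:+, e:+; rest ⊤}  OUT={b:+, c:+, e:+; rest ⊤}
  B7:  IN={b:+, e:+; rest ⊤}  OUT={e:+; rest ⊤}
  B8:  IN={e:+; rest ⊤}  OUT={e:+, f:-; rest ⊤}

Merge at B8: IN[B8] = OUT[B6] ⊔ OUT[B7] = {a: ⊤, b: ⊤, c: ⊤, d: ⊤, e: +, f: ⊤}
Applying B8's transfer function to that IN value gives OUT[B8] (row B8 above).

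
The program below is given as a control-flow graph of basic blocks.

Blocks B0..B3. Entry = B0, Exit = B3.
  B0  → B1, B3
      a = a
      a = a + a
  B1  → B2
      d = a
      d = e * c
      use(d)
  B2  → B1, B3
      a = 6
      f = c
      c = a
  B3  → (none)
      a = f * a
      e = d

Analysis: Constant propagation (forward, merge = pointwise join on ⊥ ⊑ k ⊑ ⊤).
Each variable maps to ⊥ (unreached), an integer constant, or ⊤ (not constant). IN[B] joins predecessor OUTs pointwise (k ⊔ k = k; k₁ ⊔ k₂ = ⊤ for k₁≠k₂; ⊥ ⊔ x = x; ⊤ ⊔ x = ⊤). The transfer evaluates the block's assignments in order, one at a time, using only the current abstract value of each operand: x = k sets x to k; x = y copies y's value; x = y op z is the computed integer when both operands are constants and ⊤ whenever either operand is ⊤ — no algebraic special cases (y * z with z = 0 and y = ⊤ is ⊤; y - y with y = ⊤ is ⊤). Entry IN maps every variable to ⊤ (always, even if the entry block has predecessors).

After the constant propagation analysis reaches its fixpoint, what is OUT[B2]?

Answer: {a: 6, b: ⊤, c: 6, d: ⊤, e: ⊤, f: ⊤}

Trace:
Converged values:
  B0:  IN=(all ⊤)  OUT=(all ⊤)
  B1:  IN=(all ⊤)  OUT=(all ⊤)
  B2:  IN=(all ⊤)  OUT={a:6, c:6; rest ⊤}
  B3:  IN=(all ⊤)  OUT=(all ⊤)

Merge at B2: IN[B2] = OUT[B1] = {a: ⊤, b: ⊤, c: ⊤, d: ⊤, e: ⊤, f: ⊤}
Applying B2's transfer function to that IN value gives OUT[B2] (row B2 above).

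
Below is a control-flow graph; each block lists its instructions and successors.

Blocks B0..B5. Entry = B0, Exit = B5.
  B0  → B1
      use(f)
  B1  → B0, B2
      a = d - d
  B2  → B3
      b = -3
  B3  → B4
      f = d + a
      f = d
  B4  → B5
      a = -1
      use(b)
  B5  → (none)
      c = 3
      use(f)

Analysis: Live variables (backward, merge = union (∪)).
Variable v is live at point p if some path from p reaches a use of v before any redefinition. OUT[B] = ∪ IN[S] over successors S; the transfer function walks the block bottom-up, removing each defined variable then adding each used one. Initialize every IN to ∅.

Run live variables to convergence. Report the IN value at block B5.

Answer: {f}

Trace:
Converged values:
  B0: | IN={d, f} | OUT={d, f}
  B1: | IN={d, f} | OUT={a, d, f}
  B2: | IN={a, d} | OUT={a, b, d}
  B3: | IN={a, b, d} | OUT={b, f}
  B4: | IN={b, f} | OUT={f}
  B5: | IN={f} | OUT={}

B5 is the boundary node: OUT[B5] = {}
Applying B5's transfer function to that OUT value gives IN[B5] (row B5 above).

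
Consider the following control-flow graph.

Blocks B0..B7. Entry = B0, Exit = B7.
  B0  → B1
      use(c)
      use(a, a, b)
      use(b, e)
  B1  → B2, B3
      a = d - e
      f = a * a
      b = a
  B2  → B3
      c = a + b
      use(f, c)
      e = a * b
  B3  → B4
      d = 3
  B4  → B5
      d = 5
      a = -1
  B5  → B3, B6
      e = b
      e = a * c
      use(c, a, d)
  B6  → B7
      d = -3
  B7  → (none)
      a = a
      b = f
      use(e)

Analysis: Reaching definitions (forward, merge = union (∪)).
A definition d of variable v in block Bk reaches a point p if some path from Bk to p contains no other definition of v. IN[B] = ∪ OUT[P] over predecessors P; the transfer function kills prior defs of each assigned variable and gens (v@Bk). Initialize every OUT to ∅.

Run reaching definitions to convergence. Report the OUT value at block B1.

Answer: {a@B1, b@B1, f@B1}

Working:
Fixpoint table:
  B0:   IN={}   OUT={}
  B1:   IN={}   OUT={a@B1, b@B1, f@B1}
  B2:   IN={a@B1, b@B1, f@B1}   OUT={a@B1, b@B1, c@B2, e@B2, f@B1}
  B3:   IN={a@B1, a@B4, b@B1, c@B2, d@B4, e@B2, e@B5, f@B1}   OUT={a@B1, a@B4, b@B1, c@B2, d@B3, e@B2, e@B5, f@B1}
  B4:   IN={a@B1, a@B4, b@B1, c@B2, d@B3, e@B2, e@B5, f@B1}   OUT={a@B4, b@B1, c@B2, d@B4, e@B2, e@B5, f@B1}
  B5:   IN={a@B4, b@B1, c@B2, d@B4, e@B2, e@B5, f@B1}   OUT={a@B4, b@B1, c@B2, d@B4, e@B5, f@B1}
  B6:   IN={a@B4, b@B1, c@B2, d@B4, e@B5, f@B1}   OUT={a@B4, b@B1, c@B2, d@B6, e@B5, f@B1}
  B7:   IN={a@B4, b@B1, c@B2, d@B6, e@B5, f@B1}   OUT={a@B7, b@B7, c@B2, d@B6, e@B5, f@B1}

Merge at B1: IN[B1] = OUT[B0] = {}
Applying B1's transfer function to that IN value gives OUT[B1] (row B1 above).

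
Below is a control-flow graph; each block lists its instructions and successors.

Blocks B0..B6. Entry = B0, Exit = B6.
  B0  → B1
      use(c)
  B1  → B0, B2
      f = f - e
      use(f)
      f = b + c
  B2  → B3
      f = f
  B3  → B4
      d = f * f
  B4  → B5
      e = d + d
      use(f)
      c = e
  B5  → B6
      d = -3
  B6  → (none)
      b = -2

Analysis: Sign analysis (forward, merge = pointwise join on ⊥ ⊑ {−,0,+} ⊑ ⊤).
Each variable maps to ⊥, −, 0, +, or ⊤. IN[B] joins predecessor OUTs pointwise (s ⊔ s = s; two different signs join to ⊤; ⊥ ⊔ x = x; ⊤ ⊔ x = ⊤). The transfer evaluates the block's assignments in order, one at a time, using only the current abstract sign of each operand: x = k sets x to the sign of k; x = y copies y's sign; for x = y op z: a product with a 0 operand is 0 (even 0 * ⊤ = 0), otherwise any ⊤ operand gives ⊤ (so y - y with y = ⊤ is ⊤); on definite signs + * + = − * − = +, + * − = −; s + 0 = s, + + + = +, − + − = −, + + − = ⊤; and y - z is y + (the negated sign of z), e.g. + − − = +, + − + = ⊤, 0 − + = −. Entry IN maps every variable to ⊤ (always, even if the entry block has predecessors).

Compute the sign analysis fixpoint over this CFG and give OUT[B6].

Converged values:
  B0:   IN=(all ⊤)   OUT=(all ⊤)
  B1:   IN=(all ⊤)   OUT=(all ⊤)
  B2:   IN=(all ⊤)   OUT=(all ⊤)
  B3:   IN=(all ⊤)   OUT=(all ⊤)
  B4:   IN=(all ⊤)   OUT=(all ⊤)
  B5:   IN=(all ⊤)   OUT={d:-; rest ⊤}
  B6:   IN={d:-; rest ⊤}   OUT={b:-, d:-; rest ⊤}

Merge at B6: IN[B6] = OUT[B5] = {a: ⊤, b: ⊤, c: ⊤, d: -, e: ⊤, f: ⊤}
Applying B6's transfer function to that IN value gives OUT[B6] (row B6 above).

Answer: {a: ⊤, b: -, c: ⊤, d: -, e: ⊤, f: ⊤}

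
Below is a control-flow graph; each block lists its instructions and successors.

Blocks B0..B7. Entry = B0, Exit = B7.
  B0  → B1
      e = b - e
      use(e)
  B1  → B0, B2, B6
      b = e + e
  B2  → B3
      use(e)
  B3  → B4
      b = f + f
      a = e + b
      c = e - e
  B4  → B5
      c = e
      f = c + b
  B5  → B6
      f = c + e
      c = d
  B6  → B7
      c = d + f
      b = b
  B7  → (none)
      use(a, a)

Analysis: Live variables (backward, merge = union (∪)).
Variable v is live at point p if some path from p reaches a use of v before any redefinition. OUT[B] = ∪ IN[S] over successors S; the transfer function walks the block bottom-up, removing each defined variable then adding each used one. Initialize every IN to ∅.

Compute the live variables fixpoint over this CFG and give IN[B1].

Converged values:
  B0: | IN={a, b, d, e, f} | OUT={a, d, e, f}
  B1: | IN={a, d, e, f} | OUT={a, b, d, e, f}
  B2: | IN={d, e, f} | OUT={d, e, f}
  B3: | IN={d, e, f} | OUT={a, b, d, e}
  B4: | IN={a, b, d, e} | OUT={a, b, c, d, e}
  B5: | IN={a, b, c, d, e} | OUT={a, b, d, f}
  B6: | IN={a, b, d, f} | OUT={a}
  B7: | IN={a} | OUT={}

Merge at B1: OUT[B1] = IN[B0] ⊔ IN[B2] ⊔ IN[B6] = {a, b, d, e, f}
Applying B1's transfer function to that OUT value gives IN[B1] (row B1 above).

Answer: {a, d, e, f}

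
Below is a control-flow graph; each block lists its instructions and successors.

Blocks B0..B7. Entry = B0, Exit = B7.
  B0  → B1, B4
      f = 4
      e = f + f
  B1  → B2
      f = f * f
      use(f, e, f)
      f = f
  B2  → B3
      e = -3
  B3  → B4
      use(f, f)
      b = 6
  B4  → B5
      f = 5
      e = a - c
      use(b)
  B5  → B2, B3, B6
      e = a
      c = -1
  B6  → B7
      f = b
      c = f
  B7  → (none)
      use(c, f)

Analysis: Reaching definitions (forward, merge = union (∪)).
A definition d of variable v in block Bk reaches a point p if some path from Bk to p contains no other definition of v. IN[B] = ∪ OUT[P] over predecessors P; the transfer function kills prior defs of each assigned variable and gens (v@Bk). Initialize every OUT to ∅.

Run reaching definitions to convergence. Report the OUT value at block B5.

Converged values:
  B0:   IN={}   OUT={e@B0, f@B0}
  B1:   IN={e@B0, f@B0}   OUT={e@B0, f@B1}
  B2:   IN={b@B3, c@B5, e@B0, e@B5, f@B1, f@B4}   OUT={b@B3, c@B5, e@B2, f@B1, f@B4}
  B3:   IN={b@B3, c@B5, e@B2, e@B5, f@B1, f@B4}   OUT={b@B3, c@B5, e@B2, e@B5, f@B1, f@B4}
  B4:   IN={b@B3, c@B5, e@B0, e@B2, e@B5, f@B0, f@B1, f@B4}   OUT={b@B3, c@B5, e@B4, f@B4}
  B5:   IN={b@B3, c@B5, e@B4, f@B4}   OUT={b@B3, c@B5, e@B5, f@B4}
  B6:   IN={b@B3, c@B5, e@B5, f@B4}   OUT={b@B3, c@B6, e@B5, f@B6}
  B7:   IN={b@B3, c@B6, e@B5, f@B6}   OUT={b@B3, c@B6, e@B5, f@B6}

Merge at B5: IN[B5] = OUT[B4] = {b@B3, c@B5, e@B4, f@B4}
Applying B5's transfer function to that IN value gives OUT[B5] (row B5 above).

Answer: {b@B3, c@B5, e@B5, f@B4}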